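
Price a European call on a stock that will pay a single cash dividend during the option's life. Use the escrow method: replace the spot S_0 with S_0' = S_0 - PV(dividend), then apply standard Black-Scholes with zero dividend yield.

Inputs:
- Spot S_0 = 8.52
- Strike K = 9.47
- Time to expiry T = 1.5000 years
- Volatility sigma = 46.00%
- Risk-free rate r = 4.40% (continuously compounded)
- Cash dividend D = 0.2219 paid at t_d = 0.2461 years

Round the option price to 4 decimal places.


PV(D) = D * exp(-r * t_d) = 0.2219 * 0.98923002 = 0.21951014
S_0' = S_0 - PV(D) = 8.5200 - 0.21951014 = 8.30048986
d1 = (ln(S_0'/K) + (r + sigma^2/2)*T) / (sigma*sqrt(T)) = 0.16487129
d2 = d1 - sigma*sqrt(T) = -0.39851135
exp(-rT) = 0.93613086
N(d1) = 0.56547736; N(d2) = 0.34512665
C = S_0' * N(d1) - K * exp(-rT) * N(d2) = 8.30048986 * 0.56547736 - 9.4700 * 0.93613086 * 0.34512665 = 1.6341

Answer: Price = 1.6341


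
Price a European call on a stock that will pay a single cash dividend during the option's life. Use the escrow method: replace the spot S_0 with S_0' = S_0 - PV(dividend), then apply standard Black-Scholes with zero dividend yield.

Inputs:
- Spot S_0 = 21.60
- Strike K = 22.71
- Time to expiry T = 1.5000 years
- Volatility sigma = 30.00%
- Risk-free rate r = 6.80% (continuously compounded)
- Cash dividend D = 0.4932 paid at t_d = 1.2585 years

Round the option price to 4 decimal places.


PV(D) = D * exp(-r * t_d) = 0.4932 * 0.91798154 = 0.45274849
S_0' = S_0 - PV(D) = 21.6000 - 0.45274849 = 21.14725151
d1 = (ln(S_0'/K) + (r + sigma^2/2)*T) / (sigma*sqrt(T)) = 0.26727904
d2 = d1 - sigma*sqrt(T) = -0.10014443
exp(-rT) = 0.90302955
N(d1) = 0.60537284; N(d2) = 0.46011483
C = S_0' * N(d1) - K * exp(-rT) * N(d2) = 21.14725151 * 0.60537284 - 22.7100 * 0.90302955 * 0.46011483 = 3.3660

Answer: Price = 3.3660


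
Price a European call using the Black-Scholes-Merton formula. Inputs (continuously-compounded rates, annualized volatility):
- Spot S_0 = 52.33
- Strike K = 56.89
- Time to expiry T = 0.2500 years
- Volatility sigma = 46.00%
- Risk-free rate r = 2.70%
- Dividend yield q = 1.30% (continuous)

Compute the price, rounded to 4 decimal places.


d1 = (ln(S/K) + (r - q + 0.5*sigma^2) * T) / (sigma * sqrt(T)) = -0.23304243
d2 = d1 - sigma * sqrt(T) = -0.46304243
exp(-rT) = 0.99327273; exp(-qT) = 0.99675528
C = S_0 * exp(-qT) * N(d1) - K * exp(-rT) * N(d2)
N(d1) = 0.40786423; N(d2) = 0.32166698
C = 52.3300 * 0.99675528 * 0.40786423 - 56.8900 * 0.99327273 * 0.32166698 = 3.0978

Answer: Price = 3.0978


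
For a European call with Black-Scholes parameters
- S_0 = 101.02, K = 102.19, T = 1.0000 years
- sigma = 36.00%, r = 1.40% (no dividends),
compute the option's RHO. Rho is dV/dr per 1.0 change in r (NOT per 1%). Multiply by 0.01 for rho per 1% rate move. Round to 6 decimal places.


Answer: Rho = 43.460509

Derivation:
d1 = 0.1869019206; d2 = -0.1730980794
phi(d1) = 0.3920347884; exp(-qT) = 1.0000000000; exp(-rT) = 0.9860975443
N(d2) = 0.4312871673
Rho = K*T*exp(-rT)*N(d2) = 102.1900 * 1.0000 * 0.9860975443 * 0.4312871673 = 43.460509


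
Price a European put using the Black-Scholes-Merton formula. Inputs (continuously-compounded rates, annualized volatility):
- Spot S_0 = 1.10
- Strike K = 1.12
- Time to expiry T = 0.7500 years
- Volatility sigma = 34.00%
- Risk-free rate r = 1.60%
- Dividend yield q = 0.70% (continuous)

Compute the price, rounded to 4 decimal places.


d1 = (ln(S/K) + (r - q + 0.5*sigma^2) * T) / (sigma * sqrt(T)) = 0.10895447
d2 = d1 - sigma * sqrt(T) = -0.18549417
exp(-rT) = 0.98807171; exp(-qT) = 0.99476376
P = K * exp(-rT) * N(-d2) - S_0 * exp(-qT) * N(-d1)
N(-d1) = 0.45661930; N(-d2) = 0.57357927
P = 1.1200 * 0.98807171 * 0.57357927 - 1.1000 * 0.99476376 * 0.45661930 = 0.1351

Answer: Price = 0.1351


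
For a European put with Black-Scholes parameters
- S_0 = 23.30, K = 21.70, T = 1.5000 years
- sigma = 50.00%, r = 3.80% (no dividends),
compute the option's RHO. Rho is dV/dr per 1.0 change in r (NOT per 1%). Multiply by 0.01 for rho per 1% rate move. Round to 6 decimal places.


d1 = 0.5154397579; d2 = -0.0969326778
phi(d1) = 0.3493162505; exp(-qT) = 1.0000000000; exp(-rT) = 0.9445940694
N(-d2) = 0.5386100711
Rho = -K*T*exp(-rT)*N(-d2) = -21.7000 * 1.5000 * 0.9445940694 * 0.5386100711 = -16.560394

Answer: Rho = -16.560394


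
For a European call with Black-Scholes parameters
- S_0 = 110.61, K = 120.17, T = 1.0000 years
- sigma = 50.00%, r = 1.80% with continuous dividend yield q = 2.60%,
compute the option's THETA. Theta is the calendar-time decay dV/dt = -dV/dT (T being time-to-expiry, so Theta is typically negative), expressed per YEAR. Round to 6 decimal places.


Answer: Theta = -9.953773

Derivation:
d1 = 0.0682061880; d2 = -0.4317938120
phi(d1) = 0.3980154023; exp(-qT) = 0.9743350896; exp(-rT) = 0.9821610324
Theta = -S*exp(-qT)*phi(d1)*sigma/(2*sqrt(T)) - r*K*exp(-rT)*N(d2) + q*S*exp(-qT)*N(d1)
N(d1) = 0.5271892494; N(d2) = 0.3329456387; sqrt(T) = 1.0000000000
Term 1 = -110.6100 * 0.9743350896 * 0.3980154023 * 0.5000 / (2 * 1.0000000000) = -10.7236498050
Term 2 = -0.0180 * 120.1700 * 0.9821610324 * 0.3329456387 = -0.7073341007
Term 3 = 0.0260 * 110.6100 * 0.9743350896 * 0.5271892494 = 1.4772113273
Theta = -10.7236498050 + (-0.7073341007) + (1.4772113273) = -9.953773


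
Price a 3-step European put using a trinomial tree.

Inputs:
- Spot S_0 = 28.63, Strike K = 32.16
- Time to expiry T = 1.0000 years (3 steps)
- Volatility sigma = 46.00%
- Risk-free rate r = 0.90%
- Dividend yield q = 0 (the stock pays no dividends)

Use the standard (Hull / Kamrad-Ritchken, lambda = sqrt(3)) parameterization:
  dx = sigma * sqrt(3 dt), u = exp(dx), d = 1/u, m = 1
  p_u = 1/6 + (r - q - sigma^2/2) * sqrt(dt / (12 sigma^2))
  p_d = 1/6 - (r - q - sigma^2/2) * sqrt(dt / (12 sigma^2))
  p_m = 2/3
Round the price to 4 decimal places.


dt = T/N = 0.333333; dx = sigma*sqrt(3*dt) = 0.460000
u = exp(dx) = 1.584074; d = 1/u = 0.631284
p_u = 0.131594, p_m = 0.666667, p_d = 0.201739
Discount per step: exp(-r*dt) = 0.997004
Stock lattice S(k, j) with j the centered position index:
  k=0: S(0,+0) = 28.6300
  k=1: S(1,-1) = 18.0737; S(1,+0) = 28.6300; S(1,+1) = 45.3520
  k=2: S(2,-2) = 11.4096; S(2,-1) = 18.0737; S(2,+0) = 28.6300; S(2,+1) = 45.3520; S(2,+2) = 71.8410
  k=3: S(3,-3) = 7.2027; S(3,-2) = 11.4096; S(3,-1) = 18.0737; S(3,+0) = 28.6300; S(3,+1) = 45.3520; S(3,+2) = 71.8410; S(3,+3) = 113.8014
Terminal payoffs V(N, j) = max(K - S_T, 0):
  V(3,-3) = 24.957306; V(3,-2) = 20.750400; V(3,-1) = 14.086349; V(3,+0) = 3.530000; V(3,+1) = 0.000000; V(3,+2) = 0.000000; V(3,+3) = 0.000000
Backward induction: V(k, j) = exp(-r*dt) * [p_u * V(k+1, j+1) + p_m * V(k+1, j) + p_d * V(k+1, j-1)]
  V(2,-2) = exp(-r*dt) * [p_u*14.086349 + p_m*20.750400 + p_d*24.957306] = 20.660074
  V(2,-1) = exp(-r*dt) * [p_u*3.530000 + p_m*14.086349 + p_d*20.750400] = 13.999533
  V(2,+0) = exp(-r*dt) * [p_u*0.000000 + p_m*3.530000 + p_d*14.086349] = 5.179539
  V(2,+1) = exp(-r*dt) * [p_u*0.000000 + p_m*0.000000 + p_d*3.530000] = 0.710006
  V(2,+2) = exp(-r*dt) * [p_u*0.000000 + p_m*0.000000 + p_d*0.000000] = 0.000000
  V(1,-1) = exp(-r*dt) * [p_u*5.179539 + p_m*13.999533 + p_d*20.660074] = 14.140081
  V(1,+0) = exp(-r*dt) * [p_u*0.710006 + p_m*5.179539 + p_d*13.999533] = 6.351629
  V(1,+1) = exp(-r*dt) * [p_u*0.000000 + p_m*0.710006 + p_d*5.179539] = 1.513705
  V(0,+0) = exp(-r*dt) * [p_u*1.513705 + p_m*6.351629 + p_d*14.140081] = 7.264396

Answer: Price = V(0,0) = 7.2644


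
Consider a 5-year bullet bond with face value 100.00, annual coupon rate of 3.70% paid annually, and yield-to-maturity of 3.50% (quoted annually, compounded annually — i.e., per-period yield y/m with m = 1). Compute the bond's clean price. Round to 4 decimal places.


Answer: Price = 100.9030

Derivation:
Coupon per period c = face * coupon_rate / m = 3.700000
Periods per year m = 1; per-period yield y/m = 0.035000
Number of cashflows N = 5
Cashflows (t years, CF_t, discount factor 1/(1+y/m)^(m*t), PV):
  t = 1.0000: CF_t = 3.700000, DF = 0.966184, PV = 3.574879
  t = 2.0000: CF_t = 3.700000, DF = 0.933511, PV = 3.453990
  t = 3.0000: CF_t = 3.700000, DF = 0.901943, PV = 3.337188
  t = 4.0000: CF_t = 3.700000, DF = 0.871442, PV = 3.224336
  t = 5.0000: CF_t = 103.700000, DF = 0.841973, PV = 87.312617
Price P = sum_t PV_t = 100.903010


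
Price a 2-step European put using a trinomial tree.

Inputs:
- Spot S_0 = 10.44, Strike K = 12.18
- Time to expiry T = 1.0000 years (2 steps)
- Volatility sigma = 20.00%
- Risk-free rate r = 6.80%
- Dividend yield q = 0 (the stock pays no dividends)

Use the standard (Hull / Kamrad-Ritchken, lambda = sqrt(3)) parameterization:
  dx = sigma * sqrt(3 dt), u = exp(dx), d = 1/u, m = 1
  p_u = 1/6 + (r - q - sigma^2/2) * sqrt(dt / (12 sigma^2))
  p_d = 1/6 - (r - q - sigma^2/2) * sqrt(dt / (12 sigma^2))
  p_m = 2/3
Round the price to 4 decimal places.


Answer: Price = V(0,0) = 1.4674

Derivation:
dt = T/N = 0.500000; dx = sigma*sqrt(3*dt) = 0.244949
u = exp(dx) = 1.277556; d = 1/u = 0.782744
p_u = 0.215656, p_m = 0.666667, p_d = 0.117677
Discount per step: exp(-r*dt) = 0.966572
Stock lattice S(k, j) with j the centered position index:
  k=0: S(0,+0) = 10.4400
  k=1: S(1,-1) = 8.1719; S(1,+0) = 10.4400; S(1,+1) = 13.3377
  k=2: S(2,-2) = 6.3965; S(2,-1) = 8.1719; S(2,+0) = 10.4400; S(2,+1) = 13.3377; S(2,+2) = 17.0396
Terminal payoffs V(N, j) = max(K - S_T, 0):
  V(2,-2) = 5.783528; V(2,-1) = 4.008148; V(2,+0) = 1.740000; V(2,+1) = 0.000000; V(2,+2) = 0.000000
Backward induction: V(k, j) = exp(-r*dt) * [p_u * V(k+1, j+1) + p_m * V(k+1, j) + p_d * V(k+1, j-1)]
  V(1,-1) = exp(-r*dt) * [p_u*1.740000 + p_m*4.008148 + p_d*5.783528] = 3.603309
  V(1,+0) = exp(-r*dt) * [p_u*0.000000 + p_m*1.740000 + p_d*4.008148] = 1.577122
  V(1,+1) = exp(-r*dt) * [p_u*0.000000 + p_m*0.000000 + p_d*1.740000] = 0.197913
  V(0,+0) = exp(-r*dt) * [p_u*0.197913 + p_m*1.577122 + p_d*3.603309] = 1.467374


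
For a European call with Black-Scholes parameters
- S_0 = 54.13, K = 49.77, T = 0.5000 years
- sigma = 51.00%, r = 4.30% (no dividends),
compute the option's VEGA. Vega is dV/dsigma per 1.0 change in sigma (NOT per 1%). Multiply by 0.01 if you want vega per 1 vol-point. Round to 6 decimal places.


d1 = 0.4727942433; d2 = 0.1121697849
phi(d1) = 0.3567550984; exp(-qT) = 1.0000000000; exp(-rT) = 0.9787294775
Vega = S * exp(-qT) * phi(d1) * sqrt(T) = 54.1300 * 1.0000000000 * 0.3567550984 * 0.7071067812 = 13.655048

Answer: Vega = 13.655048


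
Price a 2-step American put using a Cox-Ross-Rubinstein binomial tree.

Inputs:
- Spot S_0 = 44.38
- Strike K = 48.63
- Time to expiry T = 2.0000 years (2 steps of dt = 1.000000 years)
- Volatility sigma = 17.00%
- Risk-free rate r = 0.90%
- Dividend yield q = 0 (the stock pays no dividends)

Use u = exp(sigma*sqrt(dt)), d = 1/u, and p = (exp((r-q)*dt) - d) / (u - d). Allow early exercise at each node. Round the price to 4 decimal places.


dt = T/N = 1.000000
u = exp(sigma*sqrt(dt)) = 1.185305; d = 1/u = 0.843665
p = (exp((r-q)*dt) - d) / (u - d) = 0.484064
Discount per step: exp(-r*dt) = 0.991040
Stock lattice S(k, i) with i counting down-moves:
  k=0: S(0,0) = 44.3800
  k=1: S(1,0) = 52.6038; S(1,1) = 37.4418
  k=2: S(2,0) = 62.3516; S(2,1) = 44.3800; S(2,2) = 31.5884
Terminal payoffs V(N, i) = max(K - S_T, 0):
  V(2,0) = 0.000000; V(2,1) = 4.250000; V(2,2) = 17.041633
Backward induction: V(k, i) = exp(-r*dt) * [p * V(k+1, i) + (1-p) * V(k+1, i+1)]; then take max(V_cont, immediate exercise) for American.
  V(1,0) = exp(-r*dt) * [p*0.000000 + (1-p)*4.250000] = 2.173080; exercise = 0.000000; V(1,0) = max -> 2.173080
  V(1,1) = exp(-r*dt) * [p*4.250000 + (1-p)*17.041633] = 10.752449; exercise = 11.188155; V(1,1) = max -> 11.188155
  V(0,0) = exp(-r*dt) * [p*2.173080 + (1-p)*11.188155] = 6.763135; exercise = 4.250000; V(0,0) = max -> 6.763135

Answer: Price = V(0,0) = 6.7631


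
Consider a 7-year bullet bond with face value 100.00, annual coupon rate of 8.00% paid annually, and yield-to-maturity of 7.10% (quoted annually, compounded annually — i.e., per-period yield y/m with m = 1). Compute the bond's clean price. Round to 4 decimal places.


Coupon per period c = face * coupon_rate / m = 8.000000
Periods per year m = 1; per-period yield y/m = 0.071000
Number of cashflows N = 7
Cashflows (t years, CF_t, discount factor 1/(1+y/m)^(m*t), PV):
  t = 1.0000: CF_t = 8.000000, DF = 0.933707, PV = 7.469655
  t = 2.0000: CF_t = 8.000000, DF = 0.871808, PV = 6.974467
  t = 3.0000: CF_t = 8.000000, DF = 0.814013, PV = 6.512108
  t = 4.0000: CF_t = 8.000000, DF = 0.760050, PV = 6.080399
  t = 5.0000: CF_t = 8.000000, DF = 0.709664, PV = 5.677310
  t = 6.0000: CF_t = 8.000000, DF = 0.662618, PV = 5.300943
  t = 7.0000: CF_t = 108.000000, DF = 0.618691, PV = 66.818613
Price P = sum_t PV_t = 104.833496

Answer: Price = 104.8335


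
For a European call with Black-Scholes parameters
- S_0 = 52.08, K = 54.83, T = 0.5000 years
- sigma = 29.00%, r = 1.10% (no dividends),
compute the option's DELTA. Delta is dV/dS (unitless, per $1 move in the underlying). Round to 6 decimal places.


Answer: Delta = 0.451615

Derivation:
d1 = -0.1215808739; d2 = -0.3266418404
phi(d1) = 0.3960045857; exp(-qT) = 1.0000000000; exp(-rT) = 0.9945150973
N(d1) = 0.4516154808
Delta = exp(-qT) * N(d1) = 1.0000000000 * 0.4516154808 = 0.451615


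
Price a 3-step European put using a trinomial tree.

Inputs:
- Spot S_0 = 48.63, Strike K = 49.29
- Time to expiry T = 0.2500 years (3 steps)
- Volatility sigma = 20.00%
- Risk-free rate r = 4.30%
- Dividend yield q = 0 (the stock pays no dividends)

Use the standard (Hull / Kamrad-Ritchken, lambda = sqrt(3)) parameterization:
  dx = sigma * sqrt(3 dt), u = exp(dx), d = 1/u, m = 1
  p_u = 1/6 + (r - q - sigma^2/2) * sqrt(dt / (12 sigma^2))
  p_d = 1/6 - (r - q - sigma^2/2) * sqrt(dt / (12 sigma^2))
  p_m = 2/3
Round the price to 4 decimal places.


dt = T/N = 0.083333; dx = sigma*sqrt(3*dt) = 0.100000
u = exp(dx) = 1.105171; d = 1/u = 0.904837
p_u = 0.176250, p_m = 0.666667, p_d = 0.157083
Discount per step: exp(-r*dt) = 0.996423
Stock lattice S(k, j) with j the centered position index:
  k=0: S(0,+0) = 48.6300
  k=1: S(1,-1) = 44.0022; S(1,+0) = 48.6300; S(1,+1) = 53.7445
  k=2: S(2,-2) = 39.8149; S(2,-1) = 44.0022; S(2,+0) = 48.6300; S(2,+1) = 53.7445; S(2,+2) = 59.3968
  k=3: S(3,-3) = 36.0260; S(3,-2) = 39.8149; S(3,-1) = 44.0022; S(3,+0) = 48.6300; S(3,+1) = 53.7445; S(3,+2) = 59.3968; S(3,+3) = 65.6436
Terminal payoffs V(N, j) = max(K - S_T, 0):
  V(3,-3) = 13.264010; V(3,-2) = 9.475123; V(3,-1) = 5.287756; V(3,+0) = 0.660000; V(3,+1) = 0.000000; V(3,+2) = 0.000000; V(3,+3) = 0.000000
Backward induction: V(k, j) = exp(-r*dt) * [p_u * V(k+1, j+1) + p_m * V(k+1, j) + p_d * V(k+1, j-1)]
  V(2,-2) = exp(-r*dt) * [p_u*5.287756 + p_m*9.475123 + p_d*13.264010] = 9.298890
  V(2,-1) = exp(-r*dt) * [p_u*0.660000 + p_m*5.287756 + p_d*9.475123] = 5.111531
  V(2,+0) = exp(-r*dt) * [p_u*0.000000 + p_m*0.660000 + p_d*5.287756] = 1.266073
  V(2,+1) = exp(-r*dt) * [p_u*0.000000 + p_m*0.000000 + p_d*0.660000] = 0.103304
  V(2,+2) = exp(-r*dt) * [p_u*0.000000 + p_m*0.000000 + p_d*0.000000] = 0.000000
  V(1,-1) = exp(-r*dt) * [p_u*1.266073 + p_m*5.111531 + p_d*9.298890] = 5.073321
  V(1,+0) = exp(-r*dt) * [p_u*0.103304 + p_m*1.266073 + p_d*5.111531] = 1.659236
  V(1,+1) = exp(-r*dt) * [p_u*0.000000 + p_m*0.103304 + p_d*1.266073] = 0.266791
  V(0,+0) = exp(-r*dt) * [p_u*0.266791 + p_m*1.659236 + p_d*5.073321] = 1.943138

Answer: Price = V(0,0) = 1.9431


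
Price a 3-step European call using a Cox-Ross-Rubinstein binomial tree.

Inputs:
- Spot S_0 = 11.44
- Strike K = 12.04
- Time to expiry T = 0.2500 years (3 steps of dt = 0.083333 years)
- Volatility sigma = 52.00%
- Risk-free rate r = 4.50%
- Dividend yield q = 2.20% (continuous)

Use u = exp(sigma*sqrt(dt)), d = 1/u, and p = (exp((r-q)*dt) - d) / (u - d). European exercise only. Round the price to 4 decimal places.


Answer: Price = V(0,0) = 1.0363

Derivation:
dt = T/N = 0.083333
u = exp(sigma*sqrt(dt)) = 1.161963; d = 1/u = 0.860612
p = (exp((r-q)*dt) - d) / (u - d) = 0.468909
Discount per step: exp(-r*dt) = 0.996257
Stock lattice S(k, i) with i counting down-moves:
  k=0: S(0,0) = 11.4400
  k=1: S(1,0) = 13.2929; S(1,1) = 9.8454
  k=2: S(2,0) = 15.4458; S(2,1) = 11.4400; S(2,2) = 8.4731
  k=3: S(3,0) = 17.9475; S(3,1) = 13.2929; S(3,2) = 9.8454; S(3,3) = 7.2920
Terminal payoffs V(N, i) = max(S_T - K, 0):
  V(3,0) = 5.907471; V(3,1) = 1.252860; V(3,2) = 0.000000; V(3,3) = 0.000000
Backward induction: V(k, i) = exp(-r*dt) * [p * V(k+1, i) + (1-p) * V(k+1, i+1)].
  V(2,0) = exp(-r*dt) * [p*5.907471 + (1-p)*1.252860] = 3.422590
  V(2,1) = exp(-r*dt) * [p*1.252860 + (1-p)*0.000000] = 0.585278
  V(2,2) = exp(-r*dt) * [p*0.000000 + (1-p)*0.000000] = 0.000000
  V(1,0) = exp(-r*dt) * [p*3.422590 + (1-p)*0.585278] = 1.908548
  V(1,1) = exp(-r*dt) * [p*0.585278 + (1-p)*0.000000] = 0.273415
  V(0,0) = exp(-r*dt) * [p*1.908548 + (1-p)*0.273415] = 1.036250


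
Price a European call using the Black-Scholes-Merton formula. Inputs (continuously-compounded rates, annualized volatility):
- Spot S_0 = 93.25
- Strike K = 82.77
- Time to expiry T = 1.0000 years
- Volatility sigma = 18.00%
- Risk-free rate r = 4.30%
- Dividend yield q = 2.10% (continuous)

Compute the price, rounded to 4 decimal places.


d1 = (ln(S/K) + (r - q + 0.5*sigma^2) * T) / (sigma * sqrt(T)) = 0.87454656
d2 = d1 - sigma * sqrt(T) = 0.69454656
exp(-rT) = 0.95791139; exp(-qT) = 0.97921896
C = S_0 * exp(-qT) * N(d1) - K * exp(-rT) * N(d2)
N(d1) = 0.80908966; N(d2) = 0.75633025
C = 93.2500 * 0.97921896 * 0.80908966 - 82.7700 * 0.95791139 * 0.75633025 = 13.9131

Answer: Price = 13.9131


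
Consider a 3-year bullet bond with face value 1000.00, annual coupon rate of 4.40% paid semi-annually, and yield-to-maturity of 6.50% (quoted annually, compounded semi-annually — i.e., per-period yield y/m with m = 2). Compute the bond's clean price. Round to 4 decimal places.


Coupon per period c = face * coupon_rate / m = 22.000000
Periods per year m = 2; per-period yield y/m = 0.032500
Number of cashflows N = 6
Cashflows (t years, CF_t, discount factor 1/(1+y/m)^(m*t), PV):
  t = 0.5000: CF_t = 22.000000, DF = 0.968523, PV = 21.307506
  t = 1.0000: CF_t = 22.000000, DF = 0.938037, PV = 20.636810
  t = 1.5000: CF_t = 22.000000, DF = 0.908510, PV = 19.987225
  t = 2.0000: CF_t = 22.000000, DF = 0.879913, PV = 19.358087
  t = 2.5000: CF_t = 22.000000, DF = 0.852216, PV = 18.748753
  t = 3.0000: CF_t = 1022.000000, DF = 0.825391, PV = 843.549425
Price P = sum_t PV_t = 943.587806

Answer: Price = 943.5878


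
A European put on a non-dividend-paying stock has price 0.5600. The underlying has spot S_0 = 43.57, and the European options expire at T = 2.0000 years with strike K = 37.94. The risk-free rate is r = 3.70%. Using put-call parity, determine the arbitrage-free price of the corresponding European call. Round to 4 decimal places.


Put-call parity: C - P = S_0 * exp(-qT) - K * exp(-rT).
S_0 * exp(-qT) = 43.5700 * 1.00000000 = 43.57000000
K * exp(-rT) = 37.9400 * 0.92867169 = 35.23380406
C = P + S*exp(-qT) - K*exp(-rT)
C = 0.5600 + 43.57000000 - 35.23380406 = 8.8962

Answer: Call price = 8.8962


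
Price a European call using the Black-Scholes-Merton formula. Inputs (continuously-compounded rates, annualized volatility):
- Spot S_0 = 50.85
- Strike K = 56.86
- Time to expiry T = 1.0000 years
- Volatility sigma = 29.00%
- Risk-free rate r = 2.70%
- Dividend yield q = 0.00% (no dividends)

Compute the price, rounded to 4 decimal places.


d1 = (ln(S/K) + (r - q + 0.5*sigma^2) * T) / (sigma * sqrt(T)) = -0.14711029
d2 = d1 - sigma * sqrt(T) = -0.43711029
exp(-rT) = 0.97336124; exp(-qT) = 1.00000000
C = S_0 * exp(-qT) * N(d1) - K * exp(-rT) * N(d2)
N(d1) = 0.44152248; N(d2) = 0.33101568
C = 50.8500 * 1.00000000 * 0.44152248 - 56.8600 * 0.97336124 * 0.33101568 = 4.1312

Answer: Price = 4.1312


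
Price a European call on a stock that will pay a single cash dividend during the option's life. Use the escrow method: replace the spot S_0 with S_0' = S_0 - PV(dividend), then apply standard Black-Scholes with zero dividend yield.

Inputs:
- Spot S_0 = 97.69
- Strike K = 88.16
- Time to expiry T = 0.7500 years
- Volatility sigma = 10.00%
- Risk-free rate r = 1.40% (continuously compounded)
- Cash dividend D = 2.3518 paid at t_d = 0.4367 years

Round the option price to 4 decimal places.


Answer: Price = 8.7381

Derivation:
PV(D) = D * exp(-r * t_d) = 2.3518 * 0.99390485 = 2.33746543
S_0' = S_0 - PV(D) = 97.6900 - 2.33746543 = 95.35253457
d1 = (ln(S_0'/K) + (r + sigma^2/2)*T) / (sigma*sqrt(T)) = 1.07014838
d2 = d1 - sigma*sqrt(T) = 0.98354584
exp(-rT) = 0.98955493
N(d1) = 0.85772374; N(d2) = 0.83733057
C = S_0' * N(d1) - K * exp(-rT) * N(d2) = 95.35253457 * 0.85772374 - 88.1600 * 0.98955493 * 0.83733057 = 8.7381


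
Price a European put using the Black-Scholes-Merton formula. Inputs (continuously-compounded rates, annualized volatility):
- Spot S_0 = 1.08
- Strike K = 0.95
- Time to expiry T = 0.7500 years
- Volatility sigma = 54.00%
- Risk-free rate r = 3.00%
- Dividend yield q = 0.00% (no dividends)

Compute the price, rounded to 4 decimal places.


d1 = (ln(S/K) + (r - q + 0.5*sigma^2) * T) / (sigma * sqrt(T)) = 0.55619003
d2 = d1 - sigma * sqrt(T) = 0.08853631
exp(-rT) = 0.97775124; exp(-qT) = 1.00000000
P = K * exp(-rT) * N(-d2) - S_0 * exp(-qT) * N(-d1)
N(-d1) = 0.28904048; N(-d2) = 0.46472521
P = 0.9500 * 0.97775124 * 0.46472521 - 1.0800 * 1.00000000 * 0.28904048 = 0.1195

Answer: Price = 0.1195


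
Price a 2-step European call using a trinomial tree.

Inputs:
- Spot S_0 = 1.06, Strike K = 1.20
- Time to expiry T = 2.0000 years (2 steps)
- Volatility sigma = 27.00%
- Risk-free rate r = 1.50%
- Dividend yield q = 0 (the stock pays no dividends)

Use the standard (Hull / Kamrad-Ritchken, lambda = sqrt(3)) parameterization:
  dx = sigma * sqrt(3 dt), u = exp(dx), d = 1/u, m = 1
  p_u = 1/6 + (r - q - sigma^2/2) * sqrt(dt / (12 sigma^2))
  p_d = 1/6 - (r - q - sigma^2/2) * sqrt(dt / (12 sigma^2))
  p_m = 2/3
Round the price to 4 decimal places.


dt = T/N = 1.000000; dx = sigma*sqrt(3*dt) = 0.467654
u = exp(dx) = 1.596245; d = 1/u = 0.626470
p_u = 0.143733, p_m = 0.666667, p_d = 0.189600
Discount per step: exp(-r*dt) = 0.985112
Stock lattice S(k, j) with j the centered position index:
  k=0: S(0,+0) = 1.0600
  k=1: S(1,-1) = 0.6641; S(1,+0) = 1.0600; S(1,+1) = 1.6920
  k=2: S(2,-2) = 0.4160; S(2,-1) = 0.6641; S(2,+0) = 1.0600; S(2,+1) = 1.6920; S(2,+2) = 2.7009
Terminal payoffs V(N, j) = max(S_T - K, 0):
  V(2,-2) = 0.000000; V(2,-1) = 0.000000; V(2,+0) = 0.000000; V(2,+1) = 0.492019; V(2,+2) = 1.500876
Backward induction: V(k, j) = exp(-r*dt) * [p_u * V(k+1, j+1) + p_m * V(k+1, j) + p_d * V(k+1, j-1)]
  V(1,-1) = exp(-r*dt) * [p_u*0.000000 + p_m*0.000000 + p_d*0.000000] = 0.000000
  V(1,+0) = exp(-r*dt) * [p_u*0.492019 + p_m*0.000000 + p_d*0.000000] = 0.069667
  V(1,+1) = exp(-r*dt) * [p_u*1.500876 + p_m*0.492019 + p_d*0.000000] = 0.535643
  V(0,+0) = exp(-r*dt) * [p_u*0.535643 + p_m*0.069667 + p_d*0.000000] = 0.121596

Answer: Price = V(0,0) = 0.1216


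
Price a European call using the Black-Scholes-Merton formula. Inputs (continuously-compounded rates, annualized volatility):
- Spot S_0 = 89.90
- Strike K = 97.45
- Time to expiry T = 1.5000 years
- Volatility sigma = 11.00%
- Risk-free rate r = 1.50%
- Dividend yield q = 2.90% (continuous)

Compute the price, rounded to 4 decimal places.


d1 = (ln(S/K) + (r - q + 0.5*sigma^2) * T) / (sigma * sqrt(T)) = -0.68709289
d2 = d1 - sigma * sqrt(T) = -0.82181483
exp(-rT) = 0.97775124; exp(-qT) = 0.95743255
C = S_0 * exp(-qT) * N(d1) - K * exp(-rT) * N(d2)
N(d1) = 0.24601210; N(d2) = 0.20559115
C = 89.9000 * 0.95743255 * 0.24601210 - 97.4500 * 0.97775124 * 0.20559115 = 1.5859

Answer: Price = 1.5859


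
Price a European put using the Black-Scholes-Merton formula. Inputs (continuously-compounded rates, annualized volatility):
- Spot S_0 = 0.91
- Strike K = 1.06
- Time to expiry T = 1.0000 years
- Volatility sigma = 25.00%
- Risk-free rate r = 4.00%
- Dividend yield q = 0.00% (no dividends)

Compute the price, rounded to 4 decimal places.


Answer: Price = 0.1596

Derivation:
d1 = (ln(S/K) + (r - q + 0.5*sigma^2) * T) / (sigma * sqrt(T)) = -0.32531835
d2 = d1 - sigma * sqrt(T) = -0.57531835
exp(-rT) = 0.96078944; exp(-qT) = 1.00000000
P = K * exp(-rT) * N(-d2) - S_0 * exp(-qT) * N(-d1)
N(-d1) = 0.62752993; N(-d2) = 0.71746199
P = 1.0600 * 0.96078944 * 0.71746199 - 0.9100 * 1.00000000 * 0.62752993 = 0.1596


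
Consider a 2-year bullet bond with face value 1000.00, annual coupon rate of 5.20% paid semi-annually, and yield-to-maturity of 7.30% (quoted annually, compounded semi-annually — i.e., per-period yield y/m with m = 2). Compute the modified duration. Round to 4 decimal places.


Answer: Modified duration = 1.8558

Derivation:
Coupon per period c = face * coupon_rate / m = 26.000000
Periods per year m = 2; per-period yield y/m = 0.036500
Number of cashflows N = 4
Cashflows (t years, CF_t, discount factor 1/(1+y/m)^(m*t), PV):
  t = 0.5000: CF_t = 26.000000, DF = 0.964785, PV = 25.084419
  t = 1.0000: CF_t = 26.000000, DF = 0.930811, PV = 24.201079
  t = 1.5000: CF_t = 26.000000, DF = 0.898033, PV = 23.348846
  t = 2.0000: CF_t = 1026.000000, DF = 0.866409, PV = 888.935264
Price P = sum_t PV_t = 961.569609
First compute Macaulay numerator sum_t t * PV_t:
  t * PV_t at t = 0.5000: 12.542209
  t * PV_t at t = 1.0000: 24.201079
  t * PV_t at t = 1.5000: 35.023270
  t * PV_t at t = 2.0000: 1777.870528
Macaulay duration D = 1849.637087 / 961.569609 = 1.923560
Modified duration = D / (1 + y/m) = 1.923560 / (1 + 0.036500) = 1.855823


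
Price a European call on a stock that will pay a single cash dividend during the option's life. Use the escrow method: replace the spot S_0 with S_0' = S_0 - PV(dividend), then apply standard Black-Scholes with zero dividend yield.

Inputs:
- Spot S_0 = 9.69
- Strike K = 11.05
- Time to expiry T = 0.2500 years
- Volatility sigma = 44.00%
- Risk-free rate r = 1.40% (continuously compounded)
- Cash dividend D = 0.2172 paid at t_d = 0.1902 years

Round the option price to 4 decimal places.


Answer: Price = 0.3288

Derivation:
PV(D) = D * exp(-r * t_d) = 0.2172 * 0.99734074 = 0.21662241
S_0' = S_0 - PV(D) = 9.6900 - 0.21662241 = 9.47337759
d1 = (ln(S_0'/K) + (r + sigma^2/2)*T) / (sigma*sqrt(T)) = -0.57384056
d2 = d1 - sigma*sqrt(T) = -0.79384056
exp(-rT) = 0.99650612
N(d1) = 0.28303785; N(d2) = 0.21364413
C = S_0' * N(d1) - K * exp(-rT) * N(d2) = 9.47337759 * 0.28303785 - 11.0500 * 0.99650612 * 0.21364413 = 0.3288


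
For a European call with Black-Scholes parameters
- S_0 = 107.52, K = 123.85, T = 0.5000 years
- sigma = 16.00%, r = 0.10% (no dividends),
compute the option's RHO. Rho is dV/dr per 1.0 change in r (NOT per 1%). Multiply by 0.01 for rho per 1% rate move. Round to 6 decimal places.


Answer: Rho = 5.971142

Derivation:
d1 = -1.1887727103; d2 = -1.3019097953
phi(d1) = 0.1968075736; exp(-qT) = 1.0000000000; exp(-rT) = 0.9995001250
N(d2) = 0.0964736118
Rho = K*T*exp(-rT)*N(d2) = 123.8500 * 0.5000 * 0.9995001250 * 0.0964736118 = 5.971142


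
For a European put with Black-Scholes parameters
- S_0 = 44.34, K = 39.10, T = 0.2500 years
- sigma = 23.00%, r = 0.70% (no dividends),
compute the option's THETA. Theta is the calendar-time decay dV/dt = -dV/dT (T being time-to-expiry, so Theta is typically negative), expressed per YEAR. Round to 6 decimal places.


d1 = 1.1663238017; d2 = 1.0513238017
phi(d1) = 0.2020794912; exp(-qT) = 1.0000000000; exp(-rT) = 0.9982515304
Theta = -S*exp(-qT)*phi(d1)*sigma/(2*sqrt(T)) + r*K*exp(-rT)*N(-d2) - q*S*exp(-qT)*N(-d1)
N(-d1) = 0.1217417767; N(-d2) = 0.1465549495; sqrt(T) = 0.5000000000
Term 1 = -44.3400 * 1.0000000000 * 0.2020794912 * 0.2300 / (2 * 0.5000000000) = -2.0608470672
Term 2 = 0.0070 * 39.1000 * 0.9982515304 * 0.1465549495 = 0.0400419549
Term 3 = 0 (no dividend yield, q = 0)
Theta = -2.0608470672 + (0.0400419549) + (0.0000000000) = -2.020805

Answer: Theta = -2.020805


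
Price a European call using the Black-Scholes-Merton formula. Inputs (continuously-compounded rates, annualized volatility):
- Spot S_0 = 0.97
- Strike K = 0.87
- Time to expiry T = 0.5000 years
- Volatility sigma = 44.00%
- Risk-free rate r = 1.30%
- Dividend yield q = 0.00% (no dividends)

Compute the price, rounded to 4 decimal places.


Answer: Price = 0.1738

Derivation:
d1 = (ln(S/K) + (r - q + 0.5*sigma^2) * T) / (sigma * sqrt(T)) = 0.52616092
d2 = d1 - sigma * sqrt(T) = 0.21503394
exp(-rT) = 0.99352108; exp(-qT) = 1.00000000
C = S_0 * exp(-qT) * N(d1) - K * exp(-rT) * N(d2)
N(d1) = 0.70061180; N(d2) = 0.58512957
C = 0.9700 * 1.00000000 * 0.70061180 - 0.8700 * 0.99352108 * 0.58512957 = 0.1738


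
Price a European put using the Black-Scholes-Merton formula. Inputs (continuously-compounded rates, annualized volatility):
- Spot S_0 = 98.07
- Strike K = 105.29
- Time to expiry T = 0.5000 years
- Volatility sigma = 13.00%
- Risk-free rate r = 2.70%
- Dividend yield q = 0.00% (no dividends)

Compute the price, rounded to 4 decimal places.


Answer: Price = 7.3073

Derivation:
d1 = (ln(S/K) + (r - q + 0.5*sigma^2) * T) / (sigma * sqrt(T)) = -0.57995743
d2 = d1 - sigma * sqrt(T) = -0.67188132
exp(-rT) = 0.98659072; exp(-qT) = 1.00000000
P = K * exp(-rT) * N(-d2) - S_0 * exp(-qT) * N(-d1)
N(-d1) = 0.71902834; N(-d2) = 0.74917037
P = 105.2900 * 0.98659072 * 0.74917037 - 98.0700 * 1.00000000 * 0.71902834 = 7.3073


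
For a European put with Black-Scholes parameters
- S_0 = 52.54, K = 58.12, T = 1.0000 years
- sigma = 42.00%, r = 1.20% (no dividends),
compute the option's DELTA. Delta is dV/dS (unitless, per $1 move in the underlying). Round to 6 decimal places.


d1 = -0.0017501296; d2 = -0.4217501296
phi(d1) = 0.3989416694; exp(-qT) = 1.0000000000; exp(-rT) = 0.9880717129
N(-d1) = 0.5006982003
Delta = -exp(-qT) * N(-d1) = -1.0000000000 * 0.5006982003 = -0.500698

Answer: Delta = -0.500698


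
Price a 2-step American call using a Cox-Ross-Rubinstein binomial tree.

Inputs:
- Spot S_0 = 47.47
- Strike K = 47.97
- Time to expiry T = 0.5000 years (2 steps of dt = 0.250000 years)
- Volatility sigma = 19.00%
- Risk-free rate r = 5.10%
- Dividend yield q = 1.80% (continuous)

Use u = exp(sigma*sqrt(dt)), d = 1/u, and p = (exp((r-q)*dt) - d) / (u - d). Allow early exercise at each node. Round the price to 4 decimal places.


Answer: Price = V(0,0) = 2.4846

Derivation:
dt = T/N = 0.250000
u = exp(sigma*sqrt(dt)) = 1.099659; d = 1/u = 0.909373
p = (exp((r-q)*dt) - d) / (u - d) = 0.519803
Discount per step: exp(-r*dt) = 0.987331
Stock lattice S(k, i) with i counting down-moves:
  k=0: S(0,0) = 47.4700
  k=1: S(1,0) = 52.2008; S(1,1) = 43.1679
  k=2: S(2,0) = 57.4031; S(2,1) = 47.4700; S(2,2) = 39.2558
Terminal payoffs V(N, i) = max(S_T - K, 0):
  V(2,0) = 9.433078; V(2,1) = 0.000000; V(2,2) = 0.000000
Backward induction: V(k, i) = exp(-r*dt) * [p * V(k+1, i) + (1-p) * V(k+1, i+1)]; then take max(V_cont, immediate exercise) for American.
  V(1,0) = exp(-r*dt) * [p*9.433078 + (1-p)*0.000000] = 4.841222; exercise = 4.230806; V(1,0) = max -> 4.841222
  V(1,1) = exp(-r*dt) * [p*0.000000 + (1-p)*0.000000] = 0.000000; exercise = 0.000000; V(1,1) = max -> 0.000000
  V(0,0) = exp(-r*dt) * [p*4.841222 + (1-p)*0.000000] = 2.484600; exercise = 0.000000; V(0,0) = max -> 2.484600


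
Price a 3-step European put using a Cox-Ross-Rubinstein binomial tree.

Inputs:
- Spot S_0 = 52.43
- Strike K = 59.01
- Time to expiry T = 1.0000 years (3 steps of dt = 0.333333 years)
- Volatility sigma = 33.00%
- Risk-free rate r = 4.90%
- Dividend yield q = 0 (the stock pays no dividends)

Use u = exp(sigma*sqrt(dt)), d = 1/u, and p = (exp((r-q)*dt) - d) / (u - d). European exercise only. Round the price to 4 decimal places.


Answer: Price = V(0,0) = 9.2435

Derivation:
dt = T/N = 0.333333
u = exp(sigma*sqrt(dt)) = 1.209885; d = 1/u = 0.826525
p = (exp((r-q)*dt) - d) / (u - d) = 0.495468
Discount per step: exp(-r*dt) = 0.983799
Stock lattice S(k, i) with i counting down-moves:
  k=0: S(0,0) = 52.4300
  k=1: S(1,0) = 63.4343; S(1,1) = 43.3347
  k=2: S(2,0) = 76.7482; S(2,1) = 52.4300; S(2,2) = 35.8172
  k=3: S(3,0) = 92.8565; S(3,1) = 63.4343; S(3,2) = 43.3347; S(3,3) = 29.6038
Terminal payoffs V(N, i) = max(K - S_T, 0):
  V(3,0) = 0.000000; V(3,1) = 0.000000; V(3,2) = 15.675315; V(3,3) = 29.406216
Backward induction: V(k, i) = exp(-r*dt) * [p * V(k+1, i) + (1-p) * V(k+1, i+1)].
  V(2,0) = exp(-r*dt) * [p*0.000000 + (1-p)*0.000000] = 0.000000
  V(2,1) = exp(-r*dt) * [p*0.000000 + (1-p)*15.675315] = 7.780577
  V(2,2) = exp(-r*dt) * [p*15.675315 + (1-p)*29.406216] = 22.236815
  V(1,0) = exp(-r*dt) * [p*0.000000 + (1-p)*7.780577] = 3.861956
  V(1,1) = exp(-r*dt) * [p*7.780577 + (1-p)*22.236815] = 14.830004
  V(0,0) = exp(-r*dt) * [p*3.861956 + (1-p)*14.830004] = 9.243474


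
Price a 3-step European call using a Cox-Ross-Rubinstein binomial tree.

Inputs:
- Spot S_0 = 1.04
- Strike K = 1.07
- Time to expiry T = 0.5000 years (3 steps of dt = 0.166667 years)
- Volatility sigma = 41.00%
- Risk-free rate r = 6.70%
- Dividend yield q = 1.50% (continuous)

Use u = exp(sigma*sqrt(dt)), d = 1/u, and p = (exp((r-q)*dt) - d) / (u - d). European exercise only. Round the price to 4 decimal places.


Answer: Price = V(0,0) = 0.1271

Derivation:
dt = T/N = 0.166667
u = exp(sigma*sqrt(dt)) = 1.182206; d = 1/u = 0.845877
p = (exp((r-q)*dt) - d) / (u - d) = 0.484132
Discount per step: exp(-r*dt) = 0.988895
Stock lattice S(k, i) with i counting down-moves:
  k=0: S(0,0) = 1.0400
  k=1: S(1,0) = 1.2295; S(1,1) = 0.8797
  k=2: S(2,0) = 1.4535; S(2,1) = 1.0400; S(2,2) = 0.7441
  k=3: S(3,0) = 1.7184; S(3,1) = 1.2295; S(3,2) = 0.8797; S(3,3) = 0.6294
Terminal payoffs V(N, i) = max(S_T - K, 0):
  V(3,0) = 0.648353; V(3,1) = 0.159494; V(3,2) = 0.000000; V(3,3) = 0.000000
Backward induction: V(k, i) = exp(-r*dt) * [p * V(k+1, i) + (1-p) * V(k+1, i+1)].
  V(2,0) = exp(-r*dt) * [p*0.648353 + (1-p)*0.159494] = 0.391767
  V(2,1) = exp(-r*dt) * [p*0.159494 + (1-p)*0.000000] = 0.076359
  V(2,2) = exp(-r*dt) * [p*0.000000 + (1-p)*0.000000] = 0.000000
  V(1,0) = exp(-r*dt) * [p*0.391767 + (1-p)*0.076359] = 0.226514
  V(1,1) = exp(-r*dt) * [p*0.076359 + (1-p)*0.000000] = 0.036557
  V(0,0) = exp(-r*dt) * [p*0.226514 + (1-p)*0.036557] = 0.127094


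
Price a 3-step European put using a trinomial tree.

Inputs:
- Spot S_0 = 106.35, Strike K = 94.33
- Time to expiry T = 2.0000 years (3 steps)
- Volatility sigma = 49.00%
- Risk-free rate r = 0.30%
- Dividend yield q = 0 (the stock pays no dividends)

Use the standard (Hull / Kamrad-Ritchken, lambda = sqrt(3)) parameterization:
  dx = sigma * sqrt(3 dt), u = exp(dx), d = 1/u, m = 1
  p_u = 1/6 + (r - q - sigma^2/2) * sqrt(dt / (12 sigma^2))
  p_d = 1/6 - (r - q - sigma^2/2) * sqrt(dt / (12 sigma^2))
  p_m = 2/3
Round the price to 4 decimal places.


dt = T/N = 0.666667; dx = sigma*sqrt(3*dt) = 0.692965
u = exp(dx) = 1.999635; d = 1/u = 0.500091
p_u = 0.110363, p_m = 0.666667, p_d = 0.222971
Discount per step: exp(-r*dt) = 0.998002
Stock lattice S(k, j) with j the centered position index:
  k=0: S(0,+0) = 106.3500
  k=1: S(1,-1) = 53.1847; S(1,+0) = 106.3500; S(1,+1) = 212.6612
  k=2: S(2,-2) = 26.5972; S(2,-1) = 53.1847; S(2,+0) = 106.3500; S(2,+1) = 212.6612; S(2,+2) = 425.2447
  k=3: S(3,-3) = 13.3010; S(3,-2) = 26.5972; S(3,-1) = 53.1847; S(3,+0) = 106.3500; S(3,+1) = 212.6612; S(3,+2) = 425.2447; S(3,+3) = 850.3342
Terminal payoffs V(N, j) = max(K - S_T, 0):
  V(3,-3) = 81.028968; V(3,-2) = 67.732792; V(3,-1) = 41.145293; V(3,+0) = 0.000000; V(3,+1) = 0.000000; V(3,+2) = 0.000000; V(3,+3) = 0.000000
Backward induction: V(k, j) = exp(-r*dt) * [p_u * V(k+1, j+1) + p_m * V(k+1, j) + p_d * V(k+1, j-1)]
  V(2,-2) = exp(-r*dt) * [p_u*41.145293 + p_m*67.732792 + p_d*81.028968] = 67.627790
  V(2,-1) = exp(-r*dt) * [p_u*0.000000 + p_m*41.145293 + p_d*67.732792] = 42.447639
  V(2,+0) = exp(-r*dt) * [p_u*0.000000 + p_m*0.000000 + p_d*41.145293] = 9.155862
  V(2,+1) = exp(-r*dt) * [p_u*0.000000 + p_m*0.000000 + p_d*0.000000] = 0.000000
  V(2,+2) = exp(-r*dt) * [p_u*0.000000 + p_m*0.000000 + p_d*0.000000] = 0.000000
  V(1,-1) = exp(-r*dt) * [p_u*9.155862 + p_m*42.447639 + p_d*67.627790] = 44.299217
  V(1,+0) = exp(-r*dt) * [p_u*0.000000 + p_m*9.155862 + p_d*42.447639] = 15.537380
  V(1,+1) = exp(-r*dt) * [p_u*0.000000 + p_m*0.000000 + p_d*9.155862] = 2.037410
  V(0,+0) = exp(-r*dt) * [p_u*2.037410 + p_m*15.537380 + p_d*44.299217] = 20.419652

Answer: Price = V(0,0) = 20.4197


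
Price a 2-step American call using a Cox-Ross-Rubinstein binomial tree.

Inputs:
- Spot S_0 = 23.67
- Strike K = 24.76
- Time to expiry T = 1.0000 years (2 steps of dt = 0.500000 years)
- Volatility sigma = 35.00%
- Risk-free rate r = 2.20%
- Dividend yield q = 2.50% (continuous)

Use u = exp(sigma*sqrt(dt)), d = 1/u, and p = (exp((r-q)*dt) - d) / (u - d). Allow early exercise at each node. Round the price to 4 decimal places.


dt = T/N = 0.500000
u = exp(sigma*sqrt(dt)) = 1.280803; d = 1/u = 0.780760
p = (exp((r-q)*dt) - d) / (u - d) = 0.435445
Discount per step: exp(-r*dt) = 0.989060
Stock lattice S(k, i) with i counting down-moves:
  k=0: S(0,0) = 23.6700
  k=1: S(1,0) = 30.3166; S(1,1) = 18.4806
  k=2: S(2,0) = 38.8296; S(2,1) = 23.6700; S(2,2) = 14.4289
Terminal payoffs V(N, i) = max(S_T - K, 0):
  V(2,0) = 14.069613; V(2,1) = 0.000000; V(2,2) = 0.000000
Backward induction: V(k, i) = exp(-r*dt) * [p * V(k+1, i) + (1-p) * V(k+1, i+1)]; then take max(V_cont, immediate exercise) for American.
  V(1,0) = exp(-r*dt) * [p*14.069613 + (1-p)*0.000000] = 6.059514; exercise = 5.556612; V(1,0) = max -> 6.059514
  V(1,1) = exp(-r*dt) * [p*0.000000 + (1-p)*0.000000] = 0.000000; exercise = 0.000000; V(1,1) = max -> 0.000000
  V(0,0) = exp(-r*dt) * [p*6.059514 + (1-p)*0.000000] = 2.609717; exercise = 0.000000; V(0,0) = max -> 2.609717

Answer: Price = V(0,0) = 2.6097


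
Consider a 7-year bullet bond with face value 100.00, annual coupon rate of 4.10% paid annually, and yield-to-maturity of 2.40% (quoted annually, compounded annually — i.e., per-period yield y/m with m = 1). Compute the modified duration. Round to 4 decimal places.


Answer: Modified duration = 6.1234

Derivation:
Coupon per period c = face * coupon_rate / m = 4.100000
Periods per year m = 1; per-period yield y/m = 0.024000
Number of cashflows N = 7
Cashflows (t years, CF_t, discount factor 1/(1+y/m)^(m*t), PV):
  t = 1.0000: CF_t = 4.100000, DF = 0.976562, PV = 4.003906
  t = 2.0000: CF_t = 4.100000, DF = 0.953674, PV = 3.910065
  t = 3.0000: CF_t = 4.100000, DF = 0.931323, PV = 3.818423
  t = 4.0000: CF_t = 4.100000, DF = 0.909495, PV = 3.728928
  t = 5.0000: CF_t = 4.100000, DF = 0.888178, PV = 3.641532
  t = 6.0000: CF_t = 4.100000, DF = 0.867362, PV = 3.556183
  t = 7.0000: CF_t = 104.100000, DF = 0.847033, PV = 88.176130
Price P = sum_t PV_t = 110.835166
First compute Macaulay numerator sum_t t * PV_t:
  t * PV_t at t = 1.0000: 4.003906
  t * PV_t at t = 2.0000: 7.820129
  t * PV_t at t = 3.0000: 11.455268
  t * PV_t at t = 4.0000: 14.915713
  t * PV_t at t = 5.0000: 18.207658
  t * PV_t at t = 6.0000: 21.337099
  t * PV_t at t = 7.0000: 617.232909
Macaulay duration D = 694.972681 / 110.835166 = 6.270327
Modified duration = D / (1 + y/m) = 6.270327 / (1 + 0.024000) = 6.123366


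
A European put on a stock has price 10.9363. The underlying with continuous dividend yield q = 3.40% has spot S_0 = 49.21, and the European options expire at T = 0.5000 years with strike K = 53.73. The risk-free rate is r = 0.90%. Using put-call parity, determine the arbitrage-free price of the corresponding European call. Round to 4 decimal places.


Answer: Call price = 5.8280

Derivation:
Put-call parity: C - P = S_0 * exp(-qT) - K * exp(-rT).
S_0 * exp(-qT) = 49.2100 * 0.98314368 = 48.38050072
K * exp(-rT) = 53.7300 * 0.99551011 = 53.48875820
C = P + S*exp(-qT) - K*exp(-rT)
C = 10.9363 + 48.38050072 - 53.48875820 = 5.8280


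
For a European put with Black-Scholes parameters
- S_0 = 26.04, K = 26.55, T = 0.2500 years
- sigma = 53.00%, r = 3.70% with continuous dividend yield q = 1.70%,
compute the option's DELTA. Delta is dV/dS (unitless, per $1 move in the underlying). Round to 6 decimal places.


Answer: Delta = -0.466856

Derivation:
d1 = 0.0781757345; d2 = -0.1868242655
phi(d1) = 0.3977250841; exp(-qT) = 0.9957590185; exp(-rT) = 0.9907926496
N(-d1) = 0.4688441320
Delta = -exp(-qT) * N(-d1) = -0.9957590185 * 0.4688441320 = -0.466856
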